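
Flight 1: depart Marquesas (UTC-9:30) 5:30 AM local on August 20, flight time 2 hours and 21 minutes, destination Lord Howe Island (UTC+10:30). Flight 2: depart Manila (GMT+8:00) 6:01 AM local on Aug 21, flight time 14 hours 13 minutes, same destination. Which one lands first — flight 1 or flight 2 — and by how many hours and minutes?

Flight 1 in UTC: 5:30 AM + 9:30 = 3:00 PM on Aug 20.
+2 hours 21 minutes → arrive 5:21 PM UTC on Aug 20.
Flight 2 in UTC: 6:01 AM − 8:00 = 10:01 PM on Aug 20.
+14 hours 13 minutes → arrive 12:14 PM UTC on Aug 21.
Flight 1 lands earlier by 18 hours 53 minutes.

the first, by 18 hours 53 minutes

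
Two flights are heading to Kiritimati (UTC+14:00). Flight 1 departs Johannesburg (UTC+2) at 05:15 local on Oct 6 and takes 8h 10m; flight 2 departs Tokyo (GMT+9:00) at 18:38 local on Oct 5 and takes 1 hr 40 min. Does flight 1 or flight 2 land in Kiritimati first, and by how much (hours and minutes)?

Flight 1 in UTC: 05:15 − 2:00 = 03:15 on Oct 6.
+8 hours and 10 minutes → arrive 11:25 UTC on Oct 6.
Flight 2 in UTC: 18:38 − 9:00 = 09:38 on Oct 5.
+1 hour 40 minutes → arrive 11:18 UTC on Oct 5.
Flight 2 lands earlier by 24 hours 7 minutes.

the second, by 24 hours 7 minutes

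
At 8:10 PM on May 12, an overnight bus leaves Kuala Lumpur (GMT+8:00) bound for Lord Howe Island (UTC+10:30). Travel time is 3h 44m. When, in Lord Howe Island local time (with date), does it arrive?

2:24 AM on May 13

Lord Howe Island is 2:30 ahead of Kuala Lumpur.
After 3 hours and 44 minutes it is 11:54 PM in Kuala Lumpur.
Shift by the zone difference: 11:54 PM + 2:30 = 2:24 AM on May 13 in Lord Howe Island.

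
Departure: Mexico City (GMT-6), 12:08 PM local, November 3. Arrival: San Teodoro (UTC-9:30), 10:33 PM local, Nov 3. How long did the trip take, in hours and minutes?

San Teodoro is 3:30 behind Mexico City.
Clock-face elapsed time (ignoring zones) is 10 hours 25 minutes.
Actual elapsed = 10 hours 25 minutes + 3:30 = 13 hours 55 minutes.

13 hours 55 minutes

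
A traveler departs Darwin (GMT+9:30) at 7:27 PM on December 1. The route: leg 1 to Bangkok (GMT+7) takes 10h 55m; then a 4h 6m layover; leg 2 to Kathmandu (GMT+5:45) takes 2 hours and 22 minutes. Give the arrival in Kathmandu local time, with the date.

9:05 AM on Dec 2

Convert departure to UTC: 7:27 PM − 9:30 = 9:57 AM UTC on Dec 1.
Add 10 hours 55 minutes leg 1 → 8:52 PM UTC.
Add 4 hours 6 minutes layover in Bangkok → 12:58 AM UTC (Dec 2).
Add 2 hours 22 minutes leg 2 → 3:20 AM UTC.
Kathmandu is UTC+5:45, so local arrival = 3:20 AM + 5:45 = 9:05 AM on Dec 2.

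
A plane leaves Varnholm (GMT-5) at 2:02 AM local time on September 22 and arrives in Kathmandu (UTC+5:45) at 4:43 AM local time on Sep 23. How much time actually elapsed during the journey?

Departure in UTC: 2:02 AM + 5:00 = 7:02 AM on Sep 22.
Arrival in UTC: 4:43 AM − 5:45 = 10:58 PM on Sep 22.
Elapsed = 10:58 PM − 7:02 AM = 15 hours 56 minutes.

15 hours 56 minutes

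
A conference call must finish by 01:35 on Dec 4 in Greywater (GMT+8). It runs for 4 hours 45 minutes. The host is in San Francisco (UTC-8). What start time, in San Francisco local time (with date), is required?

04:50 on December 3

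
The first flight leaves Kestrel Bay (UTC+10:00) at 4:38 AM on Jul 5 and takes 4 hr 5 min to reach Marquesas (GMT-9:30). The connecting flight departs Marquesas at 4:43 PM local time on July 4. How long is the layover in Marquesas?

Convert departure to UTC: 4:38 AM − 10:00 = 6:38 PM UTC on Jul 4.
Add 4 hours and 5 minutes flight time → 10:43 PM UTC.
Marquesas is UTC−9:30, so local arrival = 10:43 PM − 9:30 = 1:13 PM on Jul 4.
Layover = 4:43 PM − 1:13 PM = 3 hours 30 minutes.

3 hours 30 minutes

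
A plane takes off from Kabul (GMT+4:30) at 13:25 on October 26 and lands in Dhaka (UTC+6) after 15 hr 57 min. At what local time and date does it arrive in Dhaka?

Dhaka is 1:30 ahead of Kabul.
After 15 hours and 57 minutes it is 05:22 (Oct 27) in Kabul.
Shift by the zone difference: 05:22 + 1:30 = 06:52 on Oct 27 in Dhaka.

06:52 on October 27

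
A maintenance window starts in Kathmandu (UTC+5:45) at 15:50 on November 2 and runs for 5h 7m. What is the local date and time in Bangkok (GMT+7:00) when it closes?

Convert start to UTC: 15:50 − 5:45 = 10:05 UTC on Nov 2.
Add 5 hours and 7 minutes duration → 15:12 UTC.
Bangkok is UTC+7:00, so local end time = 15:12 + 7:00 = 22:12 on Nov 2.

22:12 on November 2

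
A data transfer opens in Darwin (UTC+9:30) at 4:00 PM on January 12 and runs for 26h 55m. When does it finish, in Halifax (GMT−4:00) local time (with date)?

Convert start to UTC: 4:00 PM − 9:30 = 6:30 AM UTC on Jan 12.
Add 26 hours 55 minutes duration → 9:25 AM UTC (Jan 13).
Halifax is UTC−4:00, so local end time = 9:25 AM − 4:00 = 5:25 AM on Jan 13.

5:25 AM on Jan 13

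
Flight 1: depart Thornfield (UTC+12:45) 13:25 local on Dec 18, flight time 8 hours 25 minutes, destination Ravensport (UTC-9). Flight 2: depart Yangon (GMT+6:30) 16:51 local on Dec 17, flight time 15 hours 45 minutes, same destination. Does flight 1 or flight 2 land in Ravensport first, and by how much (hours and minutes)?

Flight 1 in UTC: 13:25 − 12:45 = 00:40 on Dec 18.
+8 hours and 25 minutes → arrive 09:05 UTC on Dec 18.
Flight 2 in UTC: 16:51 − 6:30 = 10:21 on Dec 17.
+15 hours and 45 minutes → arrive 02:06 UTC on Dec 18.
Flight 2 lands earlier by 6 hours 59 minutes.

the second, by 6 hours 59 minutes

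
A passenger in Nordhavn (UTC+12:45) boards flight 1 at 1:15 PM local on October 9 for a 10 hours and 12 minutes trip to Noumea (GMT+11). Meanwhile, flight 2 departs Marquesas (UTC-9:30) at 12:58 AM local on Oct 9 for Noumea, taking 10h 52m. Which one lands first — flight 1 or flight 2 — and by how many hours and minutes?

the first, by 10 hours 38 minutes

Flight 1 in UTC: 1:15 PM − 12:45 = 12:30 AM on Oct 9.
+10 hours and 12 minutes → arrive 10:42 AM UTC on Oct 9.
Flight 2 in UTC: 12:58 AM + 9:30 = 10:28 AM on Oct 9.
+10 hours and 52 minutes → arrive 9:20 PM UTC on Oct 9.
Flight 1 lands earlier by 10 hours 38 minutes.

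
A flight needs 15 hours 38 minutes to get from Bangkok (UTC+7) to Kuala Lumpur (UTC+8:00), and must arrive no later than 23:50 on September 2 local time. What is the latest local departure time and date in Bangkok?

07:12 on September 2

Target arrival in UTC: 23:50 − 8:00 = 15:50 on Sep 2.
Subtract 15 hours and 38 minutes → departure 00:12 UTC on Sep 2.
Bangkok is UTC+7:00: 00:12 + 7:00 = 07:12 on Sep 2.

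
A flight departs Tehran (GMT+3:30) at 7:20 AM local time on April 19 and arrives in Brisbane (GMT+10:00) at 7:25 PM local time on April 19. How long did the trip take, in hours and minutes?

5 hours 35 minutes

Departure in UTC: 7:20 AM − 3:30 = 3:50 AM on Apr 19.
Arrival in UTC: 7:25 PM − 10:00 = 9:25 AM on Apr 19.
Elapsed = 9:25 AM − 3:50 AM = 5 hours 35 minutes.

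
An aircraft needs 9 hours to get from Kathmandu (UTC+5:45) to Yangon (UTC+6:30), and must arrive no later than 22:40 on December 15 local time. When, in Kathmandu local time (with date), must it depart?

12:55 on December 15

Target arrival in UTC: 22:40 − 6:30 = 16:10 on Dec 15.
Subtract 9 hours → departure 07:10 UTC on Dec 15.
Kathmandu is UTC+5:45: 07:10 + 5:45 = 12:55 on Dec 15.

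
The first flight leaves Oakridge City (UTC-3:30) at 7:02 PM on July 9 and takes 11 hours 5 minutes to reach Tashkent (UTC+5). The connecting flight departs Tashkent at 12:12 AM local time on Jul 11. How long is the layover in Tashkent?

9 hours 35 minutes

Convert departure to UTC: 7:02 PM + 3:30 = 10:32 PM UTC on Jul 9.
Add 11 hours 5 minutes flight time → 9:37 AM UTC (Jul 10).
Tashkent is UTC+5:00, so local arrival = 9:37 AM + 5:00 = 2:37 PM on Jul 10.
Layover = 12:12 AM − 2:37 PM (+1 day) = 9 hours 35 minutes.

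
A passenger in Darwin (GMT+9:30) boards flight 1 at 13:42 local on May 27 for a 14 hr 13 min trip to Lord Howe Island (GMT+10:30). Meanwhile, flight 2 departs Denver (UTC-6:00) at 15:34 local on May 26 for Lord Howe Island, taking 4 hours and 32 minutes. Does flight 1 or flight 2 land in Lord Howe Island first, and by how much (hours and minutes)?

Flight 1 in UTC: 13:42 − 9:30 = 04:12 on May 27.
+14 hours 13 minutes → arrive 18:25 UTC on May 27.
Flight 2 in UTC: 15:34 + 6:00 = 21:34 on May 26.
+4 hours and 32 minutes → arrive 02:06 UTC on May 27.
Flight 2 lands earlier by 16 hours 19 minutes.

the second, by 16 hours 19 minutes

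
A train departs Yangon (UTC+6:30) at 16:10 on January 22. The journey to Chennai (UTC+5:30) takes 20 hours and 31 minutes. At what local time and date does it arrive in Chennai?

Convert departure to UTC: 16:10 − 6:30 = 09:40 UTC on Jan 22.
Add 20 hours 31 minutes travel time → 06:11 UTC (Jan 23).
Chennai is UTC+5:30, so local arrival = 06:11 + 5:30 = 11:41 on Jan 23.

11:41 on Jan 23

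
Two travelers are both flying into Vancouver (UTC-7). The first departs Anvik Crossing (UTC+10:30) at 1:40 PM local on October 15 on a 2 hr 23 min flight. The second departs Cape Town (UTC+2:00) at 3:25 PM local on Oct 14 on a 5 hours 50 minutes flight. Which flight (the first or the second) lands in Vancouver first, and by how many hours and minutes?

Flight 1 in UTC: 1:40 PM − 10:30 = 3:10 AM on Oct 15.
+2 hours 23 minutes → arrive 5:33 AM UTC on Oct 15.
Flight 2 in UTC: 3:25 PM − 2:00 = 1:25 PM on Oct 14.
+5 hours and 50 minutes → arrive 7:15 PM UTC on Oct 14.
Flight 2 lands earlier by 10 hours 18 minutes.

the second, by 10 hours 18 minutes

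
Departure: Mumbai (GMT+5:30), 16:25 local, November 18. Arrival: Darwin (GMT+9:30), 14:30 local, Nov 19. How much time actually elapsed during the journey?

Departure in UTC: 16:25 − 5:30 = 10:55 on Nov 18.
Arrival in UTC: 14:30 − 9:30 = 05:00 on Nov 19.
Elapsed = 05:00 − 10:55 (+1 day) = 18 hours 5 minutes.

18 hours 5 minutes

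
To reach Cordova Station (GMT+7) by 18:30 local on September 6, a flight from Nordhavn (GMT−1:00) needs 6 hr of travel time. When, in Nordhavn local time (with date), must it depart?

Target arrival in UTC: 18:30 − 7:00 = 11:30 on Sep 6.
Subtract 6 hours → departure 05:30 UTC on Sep 6.
Nordhavn is UTC−1:00: 05:30 − 1:00 = 04:30 on Sep 6.

04:30 on Sep 6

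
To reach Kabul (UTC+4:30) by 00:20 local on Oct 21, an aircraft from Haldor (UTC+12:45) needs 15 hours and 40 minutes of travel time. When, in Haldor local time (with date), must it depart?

Target arrival in UTC: 00:20 − 4:30 = 19:50 on Oct 20.
Subtract 15 hours 40 minutes → departure 04:10 UTC on Oct 20.
Haldor is UTC+12:45: 04:10 + 12:45 = 16:55 on Oct 20.

16:55 on October 20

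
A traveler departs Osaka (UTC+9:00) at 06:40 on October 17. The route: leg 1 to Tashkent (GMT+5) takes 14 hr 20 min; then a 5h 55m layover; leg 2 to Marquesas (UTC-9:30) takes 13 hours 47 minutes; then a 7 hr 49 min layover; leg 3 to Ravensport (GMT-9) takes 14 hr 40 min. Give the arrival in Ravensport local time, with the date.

21:11 on October 18

Convert departure to UTC: 06:40 − 9:00 = 21:40 UTC on Oct 16.
Add 14 hours and 20 minutes leg 1 → 12:00 UTC (Oct 17).
Add 5 hours and 55 minutes layover in Tashkent → 17:55 UTC.
Add 13 hours 47 minutes leg 2 → 07:42 UTC (Oct 18).
Add 7 hours 49 minutes layover in Marquesas → 15:31 UTC.
Add 14 hours 40 minutes leg 3 → 06:11 UTC (Oct 19).
Ravensport is UTC−9:00, so local arrival = 06:11 − 9:00 = 21:11 on Oct 18.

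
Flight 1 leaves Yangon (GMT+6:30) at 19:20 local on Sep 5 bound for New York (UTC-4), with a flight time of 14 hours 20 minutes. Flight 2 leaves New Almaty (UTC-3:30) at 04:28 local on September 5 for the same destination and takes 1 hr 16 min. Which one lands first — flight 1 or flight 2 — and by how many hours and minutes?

the second, by 17 hours 56 minutes

Flight 1 in UTC: 19:20 − 6:30 = 12:50 on Sep 5.
+14 hours and 20 minutes → arrive 03:10 UTC on Sep 6.
Flight 2 in UTC: 04:28 + 3:30 = 07:58 on Sep 5.
+1 hour 16 minutes → arrive 09:14 UTC on Sep 5.
Flight 2 lands earlier by 17 hours 56 minutes.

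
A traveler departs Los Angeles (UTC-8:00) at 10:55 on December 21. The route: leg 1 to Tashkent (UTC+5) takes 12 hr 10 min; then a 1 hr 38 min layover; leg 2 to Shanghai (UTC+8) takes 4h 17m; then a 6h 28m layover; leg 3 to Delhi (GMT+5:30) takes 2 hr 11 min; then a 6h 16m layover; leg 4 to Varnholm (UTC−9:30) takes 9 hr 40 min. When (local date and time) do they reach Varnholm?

04:05 on December 23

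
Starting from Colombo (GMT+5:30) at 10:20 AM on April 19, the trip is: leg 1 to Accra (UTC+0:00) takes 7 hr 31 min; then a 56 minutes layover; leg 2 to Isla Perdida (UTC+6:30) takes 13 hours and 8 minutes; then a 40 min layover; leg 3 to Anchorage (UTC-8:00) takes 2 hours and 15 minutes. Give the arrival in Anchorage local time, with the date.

Convert departure to UTC: 10:20 AM − 5:30 = 4:50 AM UTC on Apr 19.
Add 7 hours 31 minutes leg 1 → 12:21 PM UTC.
Add 56 minutes layover in Accra → 1:17 PM UTC.
Add 13 hours 8 minutes leg 2 → 2:25 AM UTC (Apr 20).
Add 40 minutes layover in Isla Perdida → 3:05 AM UTC.
Add 2 hours 15 minutes leg 3 → 5:20 AM UTC.
Anchorage is UTC−8:00, so local arrival = 5:20 AM − 8:00 = 9:20 PM on Apr 19.

9:20 PM on Apr 19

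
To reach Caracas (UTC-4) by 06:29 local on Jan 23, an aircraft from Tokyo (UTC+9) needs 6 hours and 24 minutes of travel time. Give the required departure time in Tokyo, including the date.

Target arrival in UTC: 06:29 + 4:00 = 10:29 on Jan 23.
Subtract 6 hours 24 minutes → departure 04:05 UTC on Jan 23.
Tokyo is UTC+9:00: 04:05 + 9:00 = 13:05 on Jan 23.

13:05 on January 23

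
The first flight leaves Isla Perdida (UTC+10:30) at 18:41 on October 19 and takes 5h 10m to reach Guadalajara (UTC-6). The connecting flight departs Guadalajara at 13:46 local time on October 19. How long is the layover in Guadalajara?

Convert departure to UTC: 18:41 − 10:30 = 08:11 UTC on Oct 19.
Add 5 hours and 10 minutes flight time → 13:21 UTC.
Guadalajara is UTC−6:00, so local arrival = 13:21 − 6:00 = 07:21 on Oct 19.
Layover = 13:46 − 07:21 = 6 hours 25 minutes.

6 hours 25 minutes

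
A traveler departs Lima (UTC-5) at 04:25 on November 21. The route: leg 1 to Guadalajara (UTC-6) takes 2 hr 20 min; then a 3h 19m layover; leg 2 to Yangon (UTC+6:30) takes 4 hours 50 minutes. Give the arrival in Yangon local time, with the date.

02:24 on Nov 22

Convert departure to UTC: 04:25 + 5:00 = 09:25 UTC on Nov 21.
Add 2 hours and 20 minutes leg 1 → 11:45 UTC.
Add 3 hours 19 minutes layover in Guadalajara → 15:04 UTC.
Add 4 hours 50 minutes leg 2 → 19:54 UTC.
Yangon is UTC+6:30, so local arrival = 19:54 + 6:30 = 02:24 on Nov 22.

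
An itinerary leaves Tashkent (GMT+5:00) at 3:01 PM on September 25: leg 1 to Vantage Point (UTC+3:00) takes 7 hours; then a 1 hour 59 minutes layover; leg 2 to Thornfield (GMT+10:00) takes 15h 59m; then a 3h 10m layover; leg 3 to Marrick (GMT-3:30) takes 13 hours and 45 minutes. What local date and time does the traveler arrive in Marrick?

12:24 AM on September 27

Convert departure to UTC: 3:01 PM − 5:00 = 10:01 AM UTC on Sep 25.
Add 7 hours leg 1 → 5:01 PM UTC.
Add 1 hour 59 minutes layover in Vantage Point → 7:00 PM UTC.
Add 15 hours and 59 minutes leg 2 → 10:59 AM UTC (Sep 26).
Add 3 hours 10 minutes layover in Thornfield → 2:09 PM UTC.
Add 13 hours 45 minutes leg 3 → 3:54 AM UTC (Sep 27).
Marrick is UTC−3:30, so local arrival = 3:54 AM − 3:30 = 12:24 AM on Sep 27.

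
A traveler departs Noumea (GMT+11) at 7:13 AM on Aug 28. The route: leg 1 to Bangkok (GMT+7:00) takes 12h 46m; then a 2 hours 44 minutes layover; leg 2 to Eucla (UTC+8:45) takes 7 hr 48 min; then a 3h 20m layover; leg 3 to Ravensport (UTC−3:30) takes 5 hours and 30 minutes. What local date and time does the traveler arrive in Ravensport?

12:51 AM on August 29

Convert departure to UTC: 7:13 AM − 11:00 = 8:13 PM UTC on Aug 27.
Add 12 hours and 46 minutes leg 1 → 8:59 AM UTC (Aug 28).
Add 2 hours and 44 minutes layover in Bangkok → 11:43 AM UTC.
Add 7 hours and 48 minutes leg 2 → 7:31 PM UTC.
Add 3 hours 20 minutes layover in Eucla → 10:51 PM UTC.
Add 5 hours 30 minutes leg 3 → 4:21 AM UTC (Aug 29).
Ravensport is UTC−3:30, so local arrival = 4:21 AM − 3:30 = 12:51 AM on Aug 29.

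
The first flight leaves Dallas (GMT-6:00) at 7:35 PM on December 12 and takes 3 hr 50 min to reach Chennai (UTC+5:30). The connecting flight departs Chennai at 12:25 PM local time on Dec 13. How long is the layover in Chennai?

1 hour 30 minutes

Convert departure to UTC: 7:35 PM + 6:00 = 1:35 AM UTC on Dec 13.
Add 3 hours 50 minutes flight time → 5:25 AM UTC.
Chennai is UTC+5:30, so local arrival = 5:25 AM + 5:30 = 10:55 AM on Dec 13.
Layover = 12:25 PM − 10:55 AM = 1 hour 30 minutes.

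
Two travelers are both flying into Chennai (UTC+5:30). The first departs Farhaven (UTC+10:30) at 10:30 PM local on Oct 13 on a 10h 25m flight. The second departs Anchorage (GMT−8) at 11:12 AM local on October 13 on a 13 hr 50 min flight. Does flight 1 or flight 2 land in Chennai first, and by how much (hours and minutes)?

the first, by 10 hours 37 minutes

Flight 1 in UTC: 10:30 PM − 10:30 = 12:00 PM on Oct 13.
+10 hours and 25 minutes → arrive 10:25 PM UTC on Oct 13.
Flight 2 in UTC: 11:12 AM + 8:00 = 7:12 PM on Oct 13.
+13 hours 50 minutes → arrive 9:02 AM UTC on Oct 14.
Flight 1 lands earlier by 10 hours 37 minutes.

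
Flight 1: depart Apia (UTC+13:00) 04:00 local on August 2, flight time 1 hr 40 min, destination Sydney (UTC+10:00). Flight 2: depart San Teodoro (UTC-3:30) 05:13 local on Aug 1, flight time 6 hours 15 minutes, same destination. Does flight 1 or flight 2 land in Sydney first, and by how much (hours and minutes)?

Flight 1 in UTC: 04:00 − 13:00 = 15:00 on Aug 1.
+1 hour and 40 minutes → arrive 16:40 UTC on Aug 1.
Flight 2 in UTC: 05:13 + 3:30 = 08:43 on Aug 1.
+6 hours 15 minutes → arrive 14:58 UTC on Aug 1.
Flight 2 lands earlier by 1 hour 42 minutes.

the second, by 1 hour 42 minutes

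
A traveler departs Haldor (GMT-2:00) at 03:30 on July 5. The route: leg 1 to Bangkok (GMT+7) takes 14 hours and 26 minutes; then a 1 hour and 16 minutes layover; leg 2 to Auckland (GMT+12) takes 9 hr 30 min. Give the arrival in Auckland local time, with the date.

Convert departure to UTC: 03:30 + 2:00 = 05:30 UTC on Jul 5.
Add 14 hours 26 minutes leg 1 → 19:56 UTC.
Add 1 hour 16 minutes layover in Bangkok → 21:12 UTC.
Add 9 hours 30 minutes leg 2 → 06:42 UTC (Jul 6).
Auckland is UTC+12:00, so local arrival = 06:42 + 12:00 = 18:42 on Jul 6.

18:42 on July 6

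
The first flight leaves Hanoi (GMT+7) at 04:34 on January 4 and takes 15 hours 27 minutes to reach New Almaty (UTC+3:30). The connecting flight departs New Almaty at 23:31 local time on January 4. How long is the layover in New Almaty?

Convert departure to UTC: 04:34 − 7:00 = 21:34 UTC on Jan 3.
Add 15 hours 27 minutes flight time → 13:01 UTC (Jan 4).
New Almaty is UTC+3:30, so local arrival = 13:01 + 3:30 = 16:31 on Jan 4.
Layover = 23:31 − 16:31 = 7 hours.

7 hours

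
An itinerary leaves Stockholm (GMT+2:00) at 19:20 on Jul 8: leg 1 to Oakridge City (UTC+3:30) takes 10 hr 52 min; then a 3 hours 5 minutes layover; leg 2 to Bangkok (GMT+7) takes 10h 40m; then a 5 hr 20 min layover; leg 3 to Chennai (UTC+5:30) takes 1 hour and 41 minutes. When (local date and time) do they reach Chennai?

Convert departure to UTC: 19:20 − 2:00 = 17:20 UTC on Jul 8.
Add 10 hours 52 minutes leg 1 → 04:12 UTC (Jul 9).
Add 3 hours 5 minutes layover in Oakridge City → 07:17 UTC.
Add 10 hours and 40 minutes leg 2 → 17:57 UTC.
Add 5 hours and 20 minutes layover in Bangkok → 23:17 UTC.
Add 1 hour 41 minutes leg 3 → 00:58 UTC (Jul 10).
Chennai is UTC+5:30, so local arrival = 00:58 + 5:30 = 06:28 on Jul 10.

06:28 on July 10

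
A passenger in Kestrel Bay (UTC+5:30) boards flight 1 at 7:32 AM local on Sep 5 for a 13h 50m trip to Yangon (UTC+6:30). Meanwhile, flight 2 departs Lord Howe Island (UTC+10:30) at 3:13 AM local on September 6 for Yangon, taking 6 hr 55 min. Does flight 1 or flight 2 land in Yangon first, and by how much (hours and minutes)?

Flight 1 in UTC: 7:32 AM − 5:30 = 2:02 AM on Sep 5.
+13 hours 50 minutes → arrive 3:52 PM UTC on Sep 5.
Flight 2 in UTC: 3:13 AM − 10:30 = 4:43 PM on Sep 5.
+6 hours and 55 minutes → arrive 11:38 PM UTC on Sep 5.
Flight 1 lands earlier by 7 hours 46 minutes.

the first, by 7 hours 46 minutes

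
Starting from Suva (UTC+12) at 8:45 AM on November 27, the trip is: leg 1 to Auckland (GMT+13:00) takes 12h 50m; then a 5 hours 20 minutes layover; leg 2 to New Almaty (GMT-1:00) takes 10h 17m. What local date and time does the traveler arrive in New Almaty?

12:12 AM on November 28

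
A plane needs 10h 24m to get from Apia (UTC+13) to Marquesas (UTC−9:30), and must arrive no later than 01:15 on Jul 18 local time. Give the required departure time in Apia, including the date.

Target arrival in UTC: 01:15 + 9:30 = 10:45 on Jul 18.
Subtract 10 hours 24 minutes → departure 00:21 UTC on Jul 18.
Apia is UTC+13:00: 00:21 + 13:00 = 13:21 on Jul 18.

13:21 on July 18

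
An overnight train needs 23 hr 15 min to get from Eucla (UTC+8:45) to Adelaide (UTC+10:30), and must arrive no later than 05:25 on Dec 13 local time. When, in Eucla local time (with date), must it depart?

04:25 on Dec 12

Target arrival in UTC: 05:25 − 10:30 = 18:55 on Dec 12.
Subtract 23 hours 15 minutes → departure 19:40 UTC on Dec 11.
Eucla is UTC+8:45: 19:40 + 8:45 = 04:25 on Dec 12.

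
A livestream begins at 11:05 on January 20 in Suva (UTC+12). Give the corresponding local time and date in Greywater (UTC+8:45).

In UTC: 11:05 − 12:00 = 23:05 on Jan 19.
Greywater is UTC+8:45: 23:05 + 8:45 = 07:50 on Jan 20.

07:50 on January 20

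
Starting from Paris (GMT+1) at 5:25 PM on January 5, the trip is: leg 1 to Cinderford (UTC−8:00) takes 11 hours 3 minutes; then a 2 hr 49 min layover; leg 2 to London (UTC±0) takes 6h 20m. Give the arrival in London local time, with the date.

12:37 PM on January 6

Convert departure to UTC: 5:25 PM − 1:00 = 4:25 PM UTC on Jan 5.
Add 11 hours 3 minutes leg 1 → 3:28 AM UTC (Jan 6).
Add 2 hours and 49 minutes layover in Cinderford → 6:17 AM UTC.
Add 6 hours and 20 minutes leg 2 → 12:37 PM UTC.
London is UTC+0, so local arrival is the same: 12:37 PM on Jan 6.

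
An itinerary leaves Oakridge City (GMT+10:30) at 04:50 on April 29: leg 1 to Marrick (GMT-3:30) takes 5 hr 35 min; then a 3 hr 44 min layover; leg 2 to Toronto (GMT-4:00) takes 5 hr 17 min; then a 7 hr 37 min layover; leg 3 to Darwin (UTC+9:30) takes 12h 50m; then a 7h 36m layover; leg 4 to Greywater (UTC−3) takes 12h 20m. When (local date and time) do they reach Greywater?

Convert departure to UTC: 04:50 − 10:30 = 18:20 UTC on Apr 28.
Add 5 hours 35 minutes leg 1 → 23:55 UTC.
Add 3 hours 44 minutes layover in Marrick → 03:39 UTC (Apr 29).
Add 5 hours 17 minutes leg 2 → 08:56 UTC.
Add 7 hours 37 minutes layover in Toronto → 16:33 UTC.
Add 12 hours and 50 minutes leg 3 → 05:23 UTC (Apr 30).
Add 7 hours 36 minutes layover in Darwin → 12:59 UTC.
Add 12 hours and 20 minutes leg 4 → 01:19 UTC (May 1).
Greywater is UTC−3:00, so local arrival = 01:19 − 3:00 = 22:19 on Apr 30.

22:19 on April 30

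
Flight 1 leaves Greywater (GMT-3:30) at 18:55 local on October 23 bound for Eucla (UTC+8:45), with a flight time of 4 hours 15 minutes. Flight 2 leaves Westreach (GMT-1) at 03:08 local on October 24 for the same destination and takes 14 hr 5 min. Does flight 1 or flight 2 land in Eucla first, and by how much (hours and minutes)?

Flight 1 in UTC: 18:55 + 3:30 = 22:25 on Oct 23.
+4 hours and 15 minutes → arrive 02:40 UTC on Oct 24.
Flight 2 in UTC: 03:08 + 1:00 = 04:08 on Oct 24.
+14 hours 5 minutes → arrive 18:13 UTC on Oct 24.
Flight 1 lands earlier by 15 hours 33 minutes.

the first, by 15 hours 33 minutes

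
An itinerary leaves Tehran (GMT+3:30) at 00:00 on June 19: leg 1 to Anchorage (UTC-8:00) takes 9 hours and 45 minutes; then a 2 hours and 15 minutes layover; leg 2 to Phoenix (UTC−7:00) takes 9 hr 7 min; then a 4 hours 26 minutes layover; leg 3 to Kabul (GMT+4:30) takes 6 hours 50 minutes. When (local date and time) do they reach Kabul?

Convert departure to UTC: 00:00 − 3:30 = 20:30 UTC on Jun 18.
Add 9 hours 45 minutes leg 1 → 06:15 UTC (Jun 19).
Add 2 hours and 15 minutes layover in Anchorage → 08:30 UTC.
Add 9 hours 7 minutes leg 2 → 17:37 UTC.
Add 4 hours and 26 minutes layover in Phoenix → 22:03 UTC.
Add 6 hours and 50 minutes leg 3 → 04:53 UTC (Jun 20).
Kabul is UTC+4:30, so local arrival = 04:53 + 4:30 = 09:23 on Jun 20.

09:23 on June 20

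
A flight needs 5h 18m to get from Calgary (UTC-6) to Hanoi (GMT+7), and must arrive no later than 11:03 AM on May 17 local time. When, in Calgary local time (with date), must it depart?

Target arrival in UTC: 11:03 AM − 7:00 = 4:03 AM on May 17.
Subtract 5 hours and 18 minutes → departure 10:45 PM UTC on May 16.
Calgary is UTC−6:00: 10:45 PM − 6:00 = 4:45 PM on May 16.

4:45 PM on May 16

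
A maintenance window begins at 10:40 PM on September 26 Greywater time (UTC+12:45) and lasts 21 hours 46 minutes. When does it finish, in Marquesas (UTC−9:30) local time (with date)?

10:11 PM on September 26

Convert start to UTC: 10:40 PM − 12:45 = 9:55 AM UTC on Sep 26.
Add 21 hours and 46 minutes duration → 7:41 AM UTC (Sep 27).
Marquesas is UTC−9:30, so local end time = 7:41 AM − 9:30 = 10:11 PM on Sep 26.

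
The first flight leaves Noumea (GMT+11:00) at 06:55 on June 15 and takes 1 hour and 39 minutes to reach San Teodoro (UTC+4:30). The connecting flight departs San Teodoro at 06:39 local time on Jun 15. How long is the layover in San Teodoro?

Convert departure to UTC: 06:55 − 11:00 = 19:55 UTC on Jun 14.
Add 1 hour 39 minutes flight time → 21:34 UTC.
San Teodoro is UTC+4:30, so local arrival = 21:34 + 4:30 = 02:04 on Jun 15.
Layover = 06:39 − 02:04 = 4 hours 35 minutes.

4 hours 35 minutes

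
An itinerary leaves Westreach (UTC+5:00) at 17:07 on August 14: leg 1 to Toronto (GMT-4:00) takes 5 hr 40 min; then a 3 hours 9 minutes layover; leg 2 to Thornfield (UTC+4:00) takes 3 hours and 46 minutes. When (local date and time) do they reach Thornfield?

Convert departure to UTC: 17:07 − 5:00 = 12:07 UTC on Aug 14.
Add 5 hours 40 minutes leg 1 → 17:47 UTC.
Add 3 hours 9 minutes layover in Toronto → 20:56 UTC.
Add 3 hours 46 minutes leg 2 → 00:42 UTC (Aug 15).
Thornfield is UTC+4:00, so local arrival = 00:42 + 4:00 = 04:42 on Aug 15.

04:42 on August 15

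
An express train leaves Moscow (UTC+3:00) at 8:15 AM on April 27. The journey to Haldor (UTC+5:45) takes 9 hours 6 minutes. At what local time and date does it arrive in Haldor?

Haldor is 2:45 ahead of Moscow.
After 9 hours 6 minutes it is 5:21 PM in Moscow.
Shift by the zone difference: 5:21 PM + 2:45 = 8:06 PM on Apr 27 in Haldor.

8:06 PM on April 27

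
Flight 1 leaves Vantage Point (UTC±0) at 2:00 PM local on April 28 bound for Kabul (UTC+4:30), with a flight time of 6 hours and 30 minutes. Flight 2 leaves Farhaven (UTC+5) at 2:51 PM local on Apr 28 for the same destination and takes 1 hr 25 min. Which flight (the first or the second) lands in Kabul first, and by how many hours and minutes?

Flight 1 departs at 2:00 PM UTC (Apr 28).
+6 hours 30 minutes → arrive 8:30 PM UTC on Apr 28.
Flight 2 in UTC: 2:51 PM − 5:00 = 9:51 AM on Apr 28.
+1 hour 25 minutes → arrive 11:16 AM UTC on Apr 28.
Flight 2 lands earlier by 9 hours 14 minutes.

the second, by 9 hours 14 minutes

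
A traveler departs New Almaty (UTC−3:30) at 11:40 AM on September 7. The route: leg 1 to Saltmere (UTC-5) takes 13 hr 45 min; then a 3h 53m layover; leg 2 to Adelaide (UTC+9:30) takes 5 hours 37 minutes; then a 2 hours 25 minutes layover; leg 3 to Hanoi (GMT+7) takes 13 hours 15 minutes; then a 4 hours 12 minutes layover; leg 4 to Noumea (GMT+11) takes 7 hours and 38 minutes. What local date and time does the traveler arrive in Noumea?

Convert departure to UTC: 11:40 AM + 3:30 = 3:10 PM UTC on Sep 7.
Add 13 hours 45 minutes leg 1 → 4:55 AM UTC (Sep 8).
Add 3 hours and 53 minutes layover in Saltmere → 8:48 AM UTC.
Add 5 hours 37 minutes leg 2 → 2:25 PM UTC.
Add 2 hours 25 minutes layover in Adelaide → 4:50 PM UTC.
Add 13 hours and 15 minutes leg 3 → 6:05 AM UTC (Sep 9).
Add 4 hours and 12 minutes layover in Hanoi → 10:17 AM UTC.
Add 7 hours and 38 minutes leg 4 → 5:55 PM UTC.
Noumea is UTC+11:00, so local arrival = 5:55 PM + 11:00 = 4:55 AM on Sep 10.

4:55 AM on September 10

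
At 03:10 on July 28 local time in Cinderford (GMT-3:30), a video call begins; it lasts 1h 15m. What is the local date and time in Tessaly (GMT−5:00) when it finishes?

02:55 on Jul 28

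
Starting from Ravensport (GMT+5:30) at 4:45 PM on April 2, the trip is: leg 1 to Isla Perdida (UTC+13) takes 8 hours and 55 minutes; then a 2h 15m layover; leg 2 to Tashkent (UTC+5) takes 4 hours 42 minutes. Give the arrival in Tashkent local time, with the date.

8:07 AM on Apr 3

Convert departure to UTC: 4:45 PM − 5:30 = 11:15 AM UTC on Apr 2.
Add 8 hours 55 minutes leg 1 → 8:10 PM UTC.
Add 2 hours 15 minutes layover in Isla Perdida → 10:25 PM UTC.
Add 4 hours and 42 minutes leg 2 → 3:07 AM UTC (Apr 3).
Tashkent is UTC+5:00, so local arrival = 3:07 AM + 5:00 = 8:07 AM on Apr 3.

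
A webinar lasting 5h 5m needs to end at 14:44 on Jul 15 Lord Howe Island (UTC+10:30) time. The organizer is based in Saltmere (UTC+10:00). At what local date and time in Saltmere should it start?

Target end time in UTC: 14:44 − 10:30 = 04:14 on Jul 15.
Subtract 5 hours 5 minutes → start 23:09 UTC on Jul 14.
Saltmere is UTC+10:00: 23:09 + 10:00 = 09:09 on Jul 15.

09:09 on July 15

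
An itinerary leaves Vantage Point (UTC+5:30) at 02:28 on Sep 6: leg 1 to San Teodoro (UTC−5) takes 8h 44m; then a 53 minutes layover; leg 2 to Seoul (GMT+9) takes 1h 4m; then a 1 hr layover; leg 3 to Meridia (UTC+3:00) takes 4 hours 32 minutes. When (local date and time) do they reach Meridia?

16:11 on September 6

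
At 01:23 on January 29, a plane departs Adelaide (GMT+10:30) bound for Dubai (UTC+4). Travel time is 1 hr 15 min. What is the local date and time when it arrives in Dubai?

20:08 on January 28

Convert departure to UTC: 01:23 − 10:30 = 14:53 UTC on Jan 28.
Add 1 hour 15 minutes travel time → 16:08 UTC.
Dubai is UTC+4:00, so local arrival = 16:08 + 4:00 = 20:08 on Jan 28.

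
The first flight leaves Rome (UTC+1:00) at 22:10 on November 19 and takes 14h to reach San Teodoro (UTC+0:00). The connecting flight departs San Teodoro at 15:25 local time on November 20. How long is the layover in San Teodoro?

4 hours 15 minutes

Convert departure to UTC: 22:10 − 1:00 = 21:10 UTC on Nov 19.
Add 14 hours flight time → 11:10 UTC (Nov 20).
San Teodoro is UTC+0, so local arrival is the same: 11:10 on Nov 20.
Layover = 15:25 − 11:10 = 4 hours 15 minutes.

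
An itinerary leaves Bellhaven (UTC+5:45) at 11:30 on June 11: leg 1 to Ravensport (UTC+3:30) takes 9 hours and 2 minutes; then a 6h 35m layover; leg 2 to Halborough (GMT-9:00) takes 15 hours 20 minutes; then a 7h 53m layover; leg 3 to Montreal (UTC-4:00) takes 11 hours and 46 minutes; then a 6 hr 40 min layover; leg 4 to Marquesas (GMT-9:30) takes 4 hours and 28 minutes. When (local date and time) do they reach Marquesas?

09:59 on Jun 13

Convert departure to UTC: 11:30 − 5:45 = 05:45 UTC on Jun 11.
Add 9 hours and 2 minutes leg 1 → 14:47 UTC.
Add 6 hours 35 minutes layover in Ravensport → 21:22 UTC.
Add 15 hours and 20 minutes leg 2 → 12:42 UTC (Jun 12).
Add 7 hours 53 minutes layover in Halborough → 20:35 UTC.
Add 11 hours and 46 minutes leg 3 → 08:21 UTC (Jun 13).
Add 6 hours and 40 minutes layover in Montreal → 15:01 UTC.
Add 4 hours 28 minutes leg 4 → 19:29 UTC.
Marquesas is UTC−9:30, so local arrival = 19:29 − 9:30 = 09:59 on Jun 13.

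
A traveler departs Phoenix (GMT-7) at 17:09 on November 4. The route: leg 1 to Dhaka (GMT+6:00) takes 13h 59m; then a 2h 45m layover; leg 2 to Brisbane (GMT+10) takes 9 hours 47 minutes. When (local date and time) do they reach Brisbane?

Convert departure to UTC: 17:09 + 7:00 = 00:09 UTC on Nov 5.
Add 13 hours and 59 minutes leg 1 → 14:08 UTC.
Add 2 hours 45 minutes layover in Dhaka → 16:53 UTC.
Add 9 hours 47 minutes leg 2 → 02:40 UTC (Nov 6).
Brisbane is UTC+10:00, so local arrival = 02:40 + 10:00 = 12:40 on Nov 6.

12:40 on Nov 6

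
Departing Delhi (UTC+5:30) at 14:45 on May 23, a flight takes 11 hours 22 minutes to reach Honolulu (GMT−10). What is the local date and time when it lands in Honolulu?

10:37 on May 23

Convert departure to UTC: 14:45 − 5:30 = 09:15 UTC on May 23.
Add 11 hours 22 minutes travel time → 20:37 UTC.
Honolulu is UTC−10:00, so local arrival = 20:37 − 10:00 = 10:37 on May 23.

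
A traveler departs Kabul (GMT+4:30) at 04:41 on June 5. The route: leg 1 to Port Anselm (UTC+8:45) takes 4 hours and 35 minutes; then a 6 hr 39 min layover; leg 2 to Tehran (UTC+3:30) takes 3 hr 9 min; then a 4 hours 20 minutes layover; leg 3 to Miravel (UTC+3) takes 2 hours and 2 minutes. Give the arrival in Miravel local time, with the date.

Convert departure to UTC: 04:41 − 4:30 = 00:11 UTC on Jun 5.
Add 4 hours 35 minutes leg 1 → 04:46 UTC.
Add 6 hours and 39 minutes layover in Port Anselm → 11:25 UTC.
Add 3 hours 9 minutes leg 2 → 14:34 UTC.
Add 4 hours and 20 minutes layover in Tehran → 18:54 UTC.
Add 2 hours 2 minutes leg 3 → 20:56 UTC.
Miravel is UTC+3:00, so local arrival = 20:56 + 3:00 = 23:56 on Jun 5.

23:56 on Jun 5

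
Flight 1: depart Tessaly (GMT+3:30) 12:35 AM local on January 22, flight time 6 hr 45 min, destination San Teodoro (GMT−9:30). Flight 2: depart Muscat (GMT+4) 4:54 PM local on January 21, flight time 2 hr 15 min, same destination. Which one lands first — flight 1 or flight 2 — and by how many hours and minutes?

the second, by 12 hours 41 minutes

Flight 1 in UTC: 12:35 AM − 3:30 = 9:05 PM on Jan 21.
+6 hours 45 minutes → arrive 3:50 AM UTC on Jan 22.
Flight 2 in UTC: 4:54 PM − 4:00 = 12:54 PM on Jan 21.
+2 hours and 15 minutes → arrive 3:09 PM UTC on Jan 21.
Flight 2 lands earlier by 12 hours 41 minutes.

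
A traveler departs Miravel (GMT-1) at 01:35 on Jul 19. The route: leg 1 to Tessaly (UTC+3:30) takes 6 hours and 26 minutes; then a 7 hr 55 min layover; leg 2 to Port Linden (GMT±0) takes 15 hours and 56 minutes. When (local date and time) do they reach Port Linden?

08:52 on July 20

Convert departure to UTC: 01:35 + 1:00 = 02:35 UTC on Jul 19.
Add 6 hours and 26 minutes leg 1 → 09:01 UTC.
Add 7 hours 55 minutes layover in Tessaly → 16:56 UTC.
Add 15 hours 56 minutes leg 2 → 08:52 UTC (Jul 20).
Port Linden is UTC+0, so local arrival is the same: 08:52 on Jul 20.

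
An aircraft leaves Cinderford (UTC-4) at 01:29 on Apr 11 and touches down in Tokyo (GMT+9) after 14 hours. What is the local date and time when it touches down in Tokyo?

Tokyo is 13:00 ahead of Cinderford.
After 14 hours it is 15:29 in Cinderford.
Shift by the zone difference: 15:29 + 13:00 = 04:29 on Apr 12 in Tokyo.

04:29 on Apr 12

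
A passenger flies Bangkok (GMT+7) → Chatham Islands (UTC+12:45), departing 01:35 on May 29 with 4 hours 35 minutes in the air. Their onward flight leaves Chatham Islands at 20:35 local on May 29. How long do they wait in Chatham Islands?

8 hours 40 minutes

Convert departure to UTC: 01:35 − 7:00 = 18:35 UTC on May 28.
Add 4 hours 35 minutes flight time → 23:10 UTC.
Chatham Islands is UTC+12:45, so local arrival = 23:10 + 12:45 = 11:55 on May 29.
Layover = 20:35 − 11:55 = 8 hours 40 minutes.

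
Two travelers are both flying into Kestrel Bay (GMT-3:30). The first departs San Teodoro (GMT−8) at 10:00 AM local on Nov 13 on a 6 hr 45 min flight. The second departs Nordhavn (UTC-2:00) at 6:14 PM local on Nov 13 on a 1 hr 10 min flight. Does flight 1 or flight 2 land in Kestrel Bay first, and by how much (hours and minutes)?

the second, by 3 hours 21 minutes

Flight 1 in UTC: 10:00 AM + 8:00 = 6:00 PM on Nov 13.
+6 hours 45 minutes → arrive 12:45 AM UTC on Nov 14.
Flight 2 in UTC: 6:14 PM + 2:00 = 8:14 PM on Nov 13.
+1 hour and 10 minutes → arrive 9:24 PM UTC on Nov 13.
Flight 2 lands earlier by 3 hours 21 minutes.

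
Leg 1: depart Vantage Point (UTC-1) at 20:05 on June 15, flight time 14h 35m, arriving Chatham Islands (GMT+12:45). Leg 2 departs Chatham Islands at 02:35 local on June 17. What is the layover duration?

Convert departure to UTC: 20:05 + 1:00 = 21:05 UTC on Jun 15.
Add 14 hours 35 minutes flight time → 11:40 UTC (Jun 16).
Chatham Islands is UTC+12:45, so local arrival = 11:40 + 12:45 = 00:25 on Jun 17.
Layover = 02:35 − 00:25 = 2 hours 10 minutes.

2 hours 10 minutes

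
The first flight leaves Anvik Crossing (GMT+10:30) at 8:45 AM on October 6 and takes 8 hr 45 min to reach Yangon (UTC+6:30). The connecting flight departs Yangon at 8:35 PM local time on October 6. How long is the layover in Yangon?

7 hours 5 minutes

Convert departure to UTC: 8:45 AM − 10:30 = 10:15 PM UTC on Oct 5.
Add 8 hours and 45 minutes flight time → 7:00 AM UTC (Oct 6).
Yangon is UTC+6:30, so local arrival = 7:00 AM + 6:30 = 1:30 PM on Oct 6.
Layover = 8:35 PM − 1:30 PM = 7 hours 5 minutes.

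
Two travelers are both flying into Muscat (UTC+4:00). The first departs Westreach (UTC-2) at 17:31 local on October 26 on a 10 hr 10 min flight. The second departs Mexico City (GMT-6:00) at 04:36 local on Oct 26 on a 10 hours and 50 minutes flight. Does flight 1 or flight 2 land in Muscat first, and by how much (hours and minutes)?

Flight 1 in UTC: 17:31 + 2:00 = 19:31 on Oct 26.
+10 hours and 10 minutes → arrive 05:41 UTC on Oct 27.
Flight 2 in UTC: 04:36 + 6:00 = 10:36 on Oct 26.
+10 hours and 50 minutes → arrive 21:26 UTC on Oct 26.
Flight 2 lands earlier by 8 hours 15 minutes.

the second, by 8 hours 15 minutes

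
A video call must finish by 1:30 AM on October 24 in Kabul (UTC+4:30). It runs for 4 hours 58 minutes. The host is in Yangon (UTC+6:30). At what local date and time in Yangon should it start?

Target end time in UTC: 1:30 AM − 4:30 = 9:00 PM on Oct 23.
Subtract 4 hours and 58 minutes → start 4:02 PM UTC on Oct 23.
Yangon is UTC+6:30: 4:02 PM + 6:30 = 10:32 PM on Oct 23.

10:32 PM on Oct 23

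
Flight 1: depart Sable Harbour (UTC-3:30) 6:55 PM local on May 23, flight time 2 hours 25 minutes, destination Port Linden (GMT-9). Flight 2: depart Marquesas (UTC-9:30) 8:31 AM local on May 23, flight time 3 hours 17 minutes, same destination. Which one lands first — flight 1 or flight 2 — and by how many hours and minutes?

Flight 1 in UTC: 6:55 PM + 3:30 = 10:25 PM on May 23.
+2 hours and 25 minutes → arrive 12:50 AM UTC on May 24.
Flight 2 in UTC: 8:31 AM + 9:30 = 6:01 PM on May 23.
+3 hours and 17 minutes → arrive 9:18 PM UTC on May 23.
Flight 2 lands earlier by 3 hours 32 minutes.

the second, by 3 hours 32 minutes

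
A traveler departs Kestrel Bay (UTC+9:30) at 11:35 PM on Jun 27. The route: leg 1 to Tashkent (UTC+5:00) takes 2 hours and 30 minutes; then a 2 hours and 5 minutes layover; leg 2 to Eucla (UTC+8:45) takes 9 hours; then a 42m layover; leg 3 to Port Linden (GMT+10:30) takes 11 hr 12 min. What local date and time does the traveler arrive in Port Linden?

2:04 AM on June 29

Convert departure to UTC: 11:35 PM − 9:30 = 2:05 PM UTC on Jun 27.
Add 2 hours and 30 minutes leg 1 → 4:35 PM UTC.
Add 2 hours 5 minutes layover in Tashkent → 6:40 PM UTC.
Add 9 hours leg 2 → 3:40 AM UTC (Jun 28).
Add 42 minutes layover in Eucla → 4:22 AM UTC.
Add 11 hours and 12 minutes leg 3 → 3:34 PM UTC.
Port Linden is UTC+10:30, so local arrival = 3:34 PM + 10:30 = 2:04 AM on Jun 29.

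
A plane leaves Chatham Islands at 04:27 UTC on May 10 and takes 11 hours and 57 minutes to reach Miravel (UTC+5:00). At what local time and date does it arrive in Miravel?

Departure is given in UTC: 04:27 on May 10.
Add 11 hours and 57 minutes → 16:24 UTC.
Miravel is UTC+5:00: 16:24 + 5:00 = 21:24 on May 10.

21:24 on May 10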